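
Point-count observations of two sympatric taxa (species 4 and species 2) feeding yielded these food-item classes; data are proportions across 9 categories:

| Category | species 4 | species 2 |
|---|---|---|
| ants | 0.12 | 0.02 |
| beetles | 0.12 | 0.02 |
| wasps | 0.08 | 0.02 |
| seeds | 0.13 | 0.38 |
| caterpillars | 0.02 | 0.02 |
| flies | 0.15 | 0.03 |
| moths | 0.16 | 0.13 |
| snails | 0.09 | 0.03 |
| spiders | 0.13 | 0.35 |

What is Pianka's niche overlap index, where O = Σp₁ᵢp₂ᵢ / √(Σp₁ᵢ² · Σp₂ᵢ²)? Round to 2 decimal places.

Σ p₁ᵢp₂ᵢ = 0.0024 + 0.0024 + 0.0016 + 0.0494 + 0.0004 + 0.0045 + 0.0208 + 0.0027 + 0.0455 = 0.1297
Σp_1ᵢ² = 0.12² + 0.12² + 0.08² + 0.13² + 0.02² + 0.15² + 0.16² + 0.09² + 0.13² = 0.0144 + 0.0144 + 0.0064 + 0.0169 + 0.0004 + 0.0225 + 0.0256 + 0.0081 + 0.0169 = 0.1256
Σp_2ᵢ² = 0.02² + 0.02² + 0.02² + 0.38² + 0.02² + 0.03² + 0.13² + 0.03² + 0.35² = 0.0004 + 0.0004 + 0.0004 + 0.1444 + 0.0004 + 0.0009 + 0.0169 + 0.0009 + 0.1225 = 0.2872
O = 0.1297 / √(0.1256 × 0.2872) = 0.1297 / 0.18993 = 0.6829

0.68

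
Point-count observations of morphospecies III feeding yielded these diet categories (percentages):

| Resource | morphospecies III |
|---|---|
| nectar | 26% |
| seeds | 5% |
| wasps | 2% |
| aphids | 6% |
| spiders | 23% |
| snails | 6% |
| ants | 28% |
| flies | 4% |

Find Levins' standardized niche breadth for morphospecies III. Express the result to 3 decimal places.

0.535

Convert percentages to proportions (divide by 100).
Σpᵢ² = 0.26² + 0.05² + 0.02² + 0.06² + 0.23² + 0.06² + 0.28² + 0.04² = 0.0676 + 0.0025 + 0.0004 + 0.0036 + 0.0529 + 0.0036 + 0.0784 + 0.0016 = 0.2106
B = 1 / 0.2106 = 4.74834
Bₛ = (B − 1)/(n − 1) = (4.74834 − 1)/(8 − 1) = 3.74834/7 = 0.53548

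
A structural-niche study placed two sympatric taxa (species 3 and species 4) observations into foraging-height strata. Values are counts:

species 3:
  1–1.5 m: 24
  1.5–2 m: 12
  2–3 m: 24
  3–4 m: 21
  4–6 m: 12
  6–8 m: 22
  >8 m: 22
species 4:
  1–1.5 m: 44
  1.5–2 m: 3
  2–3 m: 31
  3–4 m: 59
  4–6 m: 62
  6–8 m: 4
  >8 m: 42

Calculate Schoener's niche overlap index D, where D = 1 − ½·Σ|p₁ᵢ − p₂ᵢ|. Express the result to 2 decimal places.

Proportions for species 3 (n=137): 24/137=0.1752, 12/137=0.0876, 24/137=0.1752, 21/137=0.1533, 12/137=0.0876, 22/137=0.1606, 22/137=0.1606
Proportions for species 4 (n=245): 44/245=0.1796, 3/245=0.0122, 31/245=0.1265, 59/245=0.2408, 62/245=0.2531, 4/245=0.0163, 42/245=0.1714
Σ|p₁ᵢ − p₂ᵢ| = 0.0044 + 0.0754 + 0.0487 + 0.0875 + 0.1655 + 0.1443 + 0.0108 = 0.5366
D = 1 − ½ × 0.5366 = 1 − 0.26830 = 0.73170

0.73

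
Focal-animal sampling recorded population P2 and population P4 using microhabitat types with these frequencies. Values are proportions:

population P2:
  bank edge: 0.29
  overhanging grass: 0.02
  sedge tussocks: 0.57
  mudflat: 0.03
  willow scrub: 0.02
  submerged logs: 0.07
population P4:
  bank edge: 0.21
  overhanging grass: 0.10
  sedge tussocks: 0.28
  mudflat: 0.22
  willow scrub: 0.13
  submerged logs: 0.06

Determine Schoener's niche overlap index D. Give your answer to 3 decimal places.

0.620

Σ|p₁ᵢ − p₂ᵢ| = 0.08 + 0.08 + 0.29 + 0.19 + 0.11 + 0.01 = 0.76
D = 1 − ½ × 0.76 = 1 − 0.380 = 0.62000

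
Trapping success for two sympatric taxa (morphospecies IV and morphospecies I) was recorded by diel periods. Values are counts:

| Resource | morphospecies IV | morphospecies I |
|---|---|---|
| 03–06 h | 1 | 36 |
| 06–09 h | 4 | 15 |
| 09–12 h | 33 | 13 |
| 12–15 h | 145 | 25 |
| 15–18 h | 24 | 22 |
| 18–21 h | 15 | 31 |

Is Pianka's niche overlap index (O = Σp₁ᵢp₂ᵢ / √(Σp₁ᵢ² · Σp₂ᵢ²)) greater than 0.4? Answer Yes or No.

Proportions for morphospecies IV (n=222): 1/222=0.0045, 4/222=0.0180, 33/222=0.1486, 145/222=0.6532, 24/222=0.1081, 15/222=0.0676
Proportions for morphospecies I (n=142): 36/142=0.2535, 15/142=0.1056, 13/142=0.0915, 25/142=0.1761, 22/142=0.1549, 31/142=0.2183
Σ p₁ᵢp₂ᵢ = 0.001141 + 0.001901 + 0.013597 + 0.115029 + 0.016745 + 0.014757 = 0.163170
Σp_1ᵢ² = 0.0045² + 0.0180² + 0.1486² + 0.6532² + 0.1081² + 0.0676² = 0.000020 + 0.000324 + 0.022082 + 0.426670 + 0.011686 + 0.004570 = 0.465352
Σp_2ᵢ² = 0.2535² + 0.1056² + 0.0915² + 0.1761² + 0.1549² + 0.2183² = 0.064262 + 0.011151 + 0.008372 + 0.031011 + 0.023994 + 0.047655 = 0.186445
O = 0.163170 / √(0.465352 × 0.186445) = 0.163170 / 0.2945548 = 0.5540
O = 0.5540 > 0.4 → Yes.

Yes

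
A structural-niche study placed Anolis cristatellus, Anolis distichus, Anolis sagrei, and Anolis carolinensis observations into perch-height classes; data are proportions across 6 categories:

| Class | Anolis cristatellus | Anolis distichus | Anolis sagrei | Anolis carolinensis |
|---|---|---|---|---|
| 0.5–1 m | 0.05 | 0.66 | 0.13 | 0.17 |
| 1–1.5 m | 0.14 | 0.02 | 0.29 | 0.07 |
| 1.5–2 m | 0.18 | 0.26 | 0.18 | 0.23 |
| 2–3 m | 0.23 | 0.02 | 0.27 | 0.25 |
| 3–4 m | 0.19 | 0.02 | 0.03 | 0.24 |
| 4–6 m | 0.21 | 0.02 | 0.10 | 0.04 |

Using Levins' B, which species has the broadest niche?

Σp_crisᵢ² = 0.05² + 0.14² + 0.18² + 0.23² + 0.19² + 0.21² = 0.0025 + 0.0196 + 0.0324 + 0.0529 + 0.0361 + 0.0441 = 0.1876
B_cris = 1 / 0.1876 = 5.3305
Σp_distᵢ² = 0.66² + 0.02² + 0.26² + 0.02² + 0.02² + 0.02² = 0.4356 + 0.0004 + 0.0676 + 0.0004 + 0.0004 + 0.0004 = 0.5048
B_dist = 1 / 0.5048 = 1.9810
Σp_sagrᵢ² = 0.13² + 0.29² + 0.18² + 0.27² + 0.03² + 0.10² = 0.0169 + 0.0841 + 0.0324 + 0.0729 + 0.0009 + 0.0100 = 0.2172
B_sagr = 1 / 0.2172 = 4.6041
Σp_caroᵢ² = 0.17² + 0.07² + 0.23² + 0.25² + 0.24² + 0.04² = 0.0289 + 0.0049 + 0.0529 + 0.0625 + 0.0576 + 0.0016 = 0.2084
B_caro = 1 / 0.2084 = 4.7985
Highest B → broadest niche (most generalist): Anolis cristatellus (B = 5.33).

Anolis cristatellus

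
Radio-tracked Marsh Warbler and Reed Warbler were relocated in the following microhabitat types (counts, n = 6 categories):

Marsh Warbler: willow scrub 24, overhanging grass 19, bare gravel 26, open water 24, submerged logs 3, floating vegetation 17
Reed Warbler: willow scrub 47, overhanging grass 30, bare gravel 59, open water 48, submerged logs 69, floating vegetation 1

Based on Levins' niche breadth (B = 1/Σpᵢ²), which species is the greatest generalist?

Marsh Warbler

Proportions for Marsh Warbler (n=113): 24/113=0.2124, 19/113=0.1681, 26/113=0.2301, 24/113=0.2124, 3/113=0.0265, 17/113=0.1504
Proportions for Reed Warbler (n=254): 47/254=0.1850, 30/254=0.1181, 59/254=0.2323, 48/254=0.1890, 69/254=0.2717, 1/254=0.0039
Σp_Marsᵢ² = 0.2124² + 0.1681² + 0.2301² + 0.2124² + 0.0265² + 0.1504² = 0.045114 + 0.028258 + 0.052946 + 0.045114 + 0.000702 + 0.022620 = 0.194754
B_Mars = 1 / 0.194754 = 5.1347
Σp_Reedᵢ² = 0.1850² + 0.1181² + 0.2323² + 0.1890² + 0.2717² + 0.0039² = 0.034225 + 0.013948 + 0.053963 + 0.035721 + 0.073821 + 0.000015 = 0.211693
B_Reed = 1 / 0.211693 = 4.7238
Highest B → broadest niche (most generalist): Marsh Warbler (B = 5.13).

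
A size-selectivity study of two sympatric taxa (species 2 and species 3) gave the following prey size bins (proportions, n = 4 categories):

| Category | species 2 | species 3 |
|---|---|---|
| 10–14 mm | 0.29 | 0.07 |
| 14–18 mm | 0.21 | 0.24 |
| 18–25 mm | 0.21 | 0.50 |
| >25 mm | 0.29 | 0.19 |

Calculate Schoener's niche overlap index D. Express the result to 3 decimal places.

0.680

Σ|p₁ᵢ − p₂ᵢ| = 0.22 + 0.03 + 0.29 + 0.10 = 0.64
D = 1 − ½ × 0.64 = 1 − 0.320 = 0.68000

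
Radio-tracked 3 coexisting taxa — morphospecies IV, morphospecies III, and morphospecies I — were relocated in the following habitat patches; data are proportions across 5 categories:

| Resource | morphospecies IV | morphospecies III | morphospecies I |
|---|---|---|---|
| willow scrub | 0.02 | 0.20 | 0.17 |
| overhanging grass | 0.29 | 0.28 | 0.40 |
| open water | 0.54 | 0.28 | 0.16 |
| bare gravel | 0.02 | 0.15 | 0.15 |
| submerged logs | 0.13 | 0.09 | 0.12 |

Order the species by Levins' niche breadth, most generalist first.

morphospecies III > morphospecies I > morphospecies IV

Σp_IVᵢ² = 0.02² + 0.29² + 0.54² + 0.02² + 0.13² = 0.0004 + 0.0841 + 0.2916 + 0.0004 + 0.0169 = 0.3934
B_IV = 1 / 0.3934 = 2.5419
Σp_IIIᵢ² = 0.20² + 0.28² + 0.28² + 0.15² + 0.09² = 0.0400 + 0.0784 + 0.0784 + 0.0225 + 0.0081 = 0.2274
B_III = 1 / 0.2274 = 4.3975
Σp_Iᵢ² = 0.17² + 0.40² + 0.16² + 0.15² + 0.12² = 0.0289 + 0.1600 + 0.0256 + 0.0225 + 0.0144 = 0.2514
B_I = 1 / 0.2514 = 3.9777
Ranking by B (broadest → narrowest): morphospecies III (4.40) > morphospecies I (3.98) > morphospecies IV (2.54)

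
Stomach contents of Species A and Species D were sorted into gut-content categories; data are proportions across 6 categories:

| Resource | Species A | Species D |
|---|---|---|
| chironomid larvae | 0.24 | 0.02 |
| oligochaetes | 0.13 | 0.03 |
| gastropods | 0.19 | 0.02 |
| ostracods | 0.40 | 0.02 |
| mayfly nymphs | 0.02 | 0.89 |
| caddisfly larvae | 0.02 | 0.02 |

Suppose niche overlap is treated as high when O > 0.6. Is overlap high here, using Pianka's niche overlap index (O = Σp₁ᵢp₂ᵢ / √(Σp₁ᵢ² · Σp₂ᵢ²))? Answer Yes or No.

Σ p₁ᵢp₂ᵢ = 0.0048 + 0.0039 + 0.0038 + 0.0080 + 0.0178 + 0.0004 = 0.0387
Σp_1ᵢ² = 0.24² + 0.13² + 0.19² + 0.40² + 0.02² + 0.02² = 0.0576 + 0.0169 + 0.0361 + 0.1600 + 0.0004 + 0.0004 = 0.2714
Σp_2ᵢ² = 0.02² + 0.03² + 0.02² + 0.02² + 0.89² + 0.02² = 0.0004 + 0.0009 + 0.0004 + 0.0004 + 0.7921 + 0.0004 = 0.7946
O = 0.0387 / √(0.2714 × 0.7946) = 0.0387 / 0.46439 = 0.0833
O = 0.0833 < 0.6 → No.

No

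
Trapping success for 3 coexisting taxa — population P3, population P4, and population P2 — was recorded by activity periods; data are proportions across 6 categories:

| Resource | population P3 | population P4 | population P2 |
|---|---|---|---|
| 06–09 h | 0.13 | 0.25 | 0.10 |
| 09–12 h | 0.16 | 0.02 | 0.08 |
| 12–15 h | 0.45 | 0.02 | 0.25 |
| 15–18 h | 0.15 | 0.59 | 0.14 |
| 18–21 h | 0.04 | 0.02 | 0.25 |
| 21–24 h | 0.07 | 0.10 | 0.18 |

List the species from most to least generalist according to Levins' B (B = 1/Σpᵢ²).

Σp_P3ᵢ² = 0.13² + 0.16² + 0.45² + 0.15² + 0.04² + 0.07² = 0.0169 + 0.0256 + 0.2025 + 0.0225 + 0.0016 + 0.0049 = 0.2740
B_P3 = 1 / 0.2740 = 3.6496
Σp_P4ᵢ² = 0.25² + 0.02² + 0.02² + 0.59² + 0.02² + 0.10² = 0.0625 + 0.0004 + 0.0004 + 0.3481 + 0.0004 + 0.0100 = 0.4218
B_P4 = 1 / 0.4218 = 2.3708
Σp_P2ᵢ² = 0.10² + 0.08² + 0.25² + 0.14² + 0.25² + 0.18² = 0.0100 + 0.0064 + 0.0625 + 0.0196 + 0.0625 + 0.0324 = 0.1934
B_P2 = 1 / 0.1934 = 5.1706
Ranking by B (broadest → narrowest): population P2 (5.17) > population P3 (3.65) > population P4 (2.37)

population P2 > population P3 > population P4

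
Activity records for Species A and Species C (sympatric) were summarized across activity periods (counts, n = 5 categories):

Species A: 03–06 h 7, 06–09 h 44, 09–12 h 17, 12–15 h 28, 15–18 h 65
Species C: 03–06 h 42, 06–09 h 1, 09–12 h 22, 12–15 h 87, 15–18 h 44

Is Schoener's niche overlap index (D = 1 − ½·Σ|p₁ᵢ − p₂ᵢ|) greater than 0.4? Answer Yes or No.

Yes

Proportions for Species A (n=161): 7/161=0.0435, 44/161=0.2733, 17/161=0.1056, 28/161=0.1739, 65/161=0.4037
Proportions for Species C (n=196): 42/196=0.2143, 1/196=0.0051, 22/196=0.1122, 87/196=0.4439, 44/196=0.2245
Σ|p₁ᵢ − p₂ᵢ| = 0.1708 + 0.2682 + 0.0066 + 0.2700 + 0.1792 = 0.8948
D = 1 − ½ × 0.8948 = 1 − 0.44740 = 0.55260
D = 0.55260 > 0.4 → Yes.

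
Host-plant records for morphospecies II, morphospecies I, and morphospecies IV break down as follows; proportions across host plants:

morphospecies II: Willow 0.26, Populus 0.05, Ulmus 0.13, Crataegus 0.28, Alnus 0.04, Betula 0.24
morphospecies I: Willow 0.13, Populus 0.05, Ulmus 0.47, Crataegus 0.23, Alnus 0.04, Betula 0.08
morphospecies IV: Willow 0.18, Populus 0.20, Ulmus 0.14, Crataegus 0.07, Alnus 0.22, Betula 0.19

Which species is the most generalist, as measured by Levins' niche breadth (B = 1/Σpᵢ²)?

morphospecies IV

Σp_IIᵢ² = 0.26² + 0.05² + 0.13² + 0.28² + 0.04² + 0.24² = 0.0676 + 0.0025 + 0.0169 + 0.0784 + 0.0016 + 0.0576 = 0.2246
B_II = 1 / 0.2246 = 4.4524
Σp_Iᵢ² = 0.13² + 0.05² + 0.47² + 0.23² + 0.04² + 0.08² = 0.0169 + 0.0025 + 0.2209 + 0.0529 + 0.0016 + 0.0064 = 0.3012
B_I = 1 / 0.3012 = 3.3201
Σp_IVᵢ² = 0.18² + 0.20² + 0.14² + 0.07² + 0.22² + 0.19² = 0.0324 + 0.0400 + 0.0196 + 0.0049 + 0.0484 + 0.0361 = 0.1814
B_IV = 1 / 0.1814 = 5.5127
Highest B → broadest niche (most generalist): morphospecies IV (B = 5.51).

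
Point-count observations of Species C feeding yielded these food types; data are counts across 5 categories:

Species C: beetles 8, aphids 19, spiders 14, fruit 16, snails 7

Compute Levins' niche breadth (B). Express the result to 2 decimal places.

Proportions for Species C (n=64): 8/64=0.1250, 19/64=0.2969, 14/64=0.2188, 16/64=0.2500, 7/64=0.1094
Σpᵢ² = 0.1250² + 0.2969² + 0.2188² + 0.2500² + 0.1094² = 0.015625 + 0.088150 + 0.047873 + 0.062500 + 0.011968 = 0.226116
B = 1 / 0.226116 = 4.4225

4.42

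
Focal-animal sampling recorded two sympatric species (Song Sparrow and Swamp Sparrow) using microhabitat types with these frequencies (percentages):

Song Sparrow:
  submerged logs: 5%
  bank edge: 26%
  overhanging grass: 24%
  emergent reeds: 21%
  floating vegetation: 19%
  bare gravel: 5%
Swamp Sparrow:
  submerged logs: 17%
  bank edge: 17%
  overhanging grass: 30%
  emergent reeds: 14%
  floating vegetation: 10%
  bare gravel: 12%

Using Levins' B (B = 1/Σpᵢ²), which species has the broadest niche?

Convert percentages to proportions (divide by 100).
Σp_Songᵢ² = 0.05² + 0.26² + 0.24² + 0.21² + 0.19² + 0.05² = 0.0025 + 0.0676 + 0.0576 + 0.0441 + 0.0361 + 0.0025 = 0.2104
B_Song = 1 / 0.2104 = 4.7529
Σp_Swamᵢ² = 0.17² + 0.17² + 0.30² + 0.14² + 0.10² + 0.12² = 0.0289 + 0.0289 + 0.0900 + 0.0196 + 0.0100 + 0.0144 = 0.1918
B_Swam = 1 / 0.1918 = 5.2138
Highest B → broadest niche (most generalist): Swamp Sparrow (B = 5.21).

Swamp Sparrow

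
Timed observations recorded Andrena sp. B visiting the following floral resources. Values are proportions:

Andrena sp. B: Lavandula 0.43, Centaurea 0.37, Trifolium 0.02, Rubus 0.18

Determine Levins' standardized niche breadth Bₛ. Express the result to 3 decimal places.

Σpᵢ² = 0.43² + 0.37² + 0.02² + 0.18² = 0.1849 + 0.1369 + 0.0004 + 0.0324 = 0.3546
B = 1 / 0.3546 = 2.82008
Bₛ = (B − 1)/(n − 1) = (2.82008 − 1)/(4 − 1) = 1.82008/3 = 0.60669

0.607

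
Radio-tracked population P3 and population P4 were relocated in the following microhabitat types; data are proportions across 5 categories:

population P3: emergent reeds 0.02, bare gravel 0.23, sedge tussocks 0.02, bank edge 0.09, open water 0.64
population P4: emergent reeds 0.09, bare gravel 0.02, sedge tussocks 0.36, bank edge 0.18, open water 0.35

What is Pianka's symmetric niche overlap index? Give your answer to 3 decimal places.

Σ p₁ᵢp₂ᵢ = 0.0018 + 0.0046 + 0.0072 + 0.0162 + 0.2240 = 0.2538
Σp_1ᵢ² = 0.02² + 0.23² + 0.02² + 0.09² + 0.64² = 0.0004 + 0.0529 + 0.0004 + 0.0081 + 0.4096 = 0.4714
Σp_2ᵢ² = 0.09² + 0.02² + 0.36² + 0.18² + 0.35² = 0.0081 + 0.0004 + 0.1296 + 0.0324 + 0.1225 = 0.2930
O = 0.2538 / √(0.4714 × 0.2930) = 0.2538 / 0.371645 = 0.68291

0.683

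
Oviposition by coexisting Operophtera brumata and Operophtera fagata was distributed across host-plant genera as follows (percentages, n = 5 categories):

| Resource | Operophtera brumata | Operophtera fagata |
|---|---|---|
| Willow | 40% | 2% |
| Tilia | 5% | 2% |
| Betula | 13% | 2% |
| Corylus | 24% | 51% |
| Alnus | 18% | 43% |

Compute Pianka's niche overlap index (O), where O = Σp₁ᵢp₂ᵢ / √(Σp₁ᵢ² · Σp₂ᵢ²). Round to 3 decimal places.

0.610

Convert percentages to proportions (divide by 100).
Σ p₁ᵢp₂ᵢ = 0.0080 + 0.0010 + 0.0026 + 0.1224 + 0.0774 = 0.2114
Σp_1ᵢ² = 0.40² + 0.05² + 0.13² + 0.24² + 0.18² = 0.1600 + 0.0025 + 0.0169 + 0.0576 + 0.0324 = 0.2694
Σp_2ᵢ² = 0.02² + 0.02² + 0.02² + 0.51² + 0.43² = 0.0004 + 0.0004 + 0.0004 + 0.2601 + 0.1849 = 0.4462
O = 0.2114 / √(0.2694 × 0.4462) = 0.2114 / 0.346708 = 0.60973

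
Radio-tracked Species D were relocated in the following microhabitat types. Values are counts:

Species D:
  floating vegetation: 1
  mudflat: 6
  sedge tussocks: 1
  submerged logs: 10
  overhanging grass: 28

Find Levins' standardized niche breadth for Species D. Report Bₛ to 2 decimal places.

0.32

Proportions for Species D (n=46): 1/46=0.0217, 6/46=0.1304, 1/46=0.0217, 10/46=0.2174, 28/46=0.6087
Σpᵢ² = 0.0217² + 0.1304² + 0.0217² + 0.2174² + 0.6087² = 0.000471 + 0.017004 + 0.000471 + 0.047263 + 0.370516 = 0.435725
B = 1 / 0.435725 = 2.2950
Bₛ = (B − 1)/(n − 1) = (2.2950 − 1)/(5 − 1) = 1.2950/4 = 0.3238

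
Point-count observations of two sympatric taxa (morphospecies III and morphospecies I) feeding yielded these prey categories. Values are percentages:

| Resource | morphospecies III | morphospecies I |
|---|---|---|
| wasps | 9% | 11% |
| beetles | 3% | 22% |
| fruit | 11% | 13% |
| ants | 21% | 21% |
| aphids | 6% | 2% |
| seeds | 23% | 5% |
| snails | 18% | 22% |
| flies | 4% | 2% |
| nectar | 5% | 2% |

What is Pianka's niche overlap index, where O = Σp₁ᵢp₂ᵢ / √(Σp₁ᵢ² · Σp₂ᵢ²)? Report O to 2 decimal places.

Convert percentages to proportions (divide by 100).
Σ p₁ᵢp₂ᵢ = 0.0099 + 0.0066 + 0.0143 + 0.0441 + 0.0012 + 0.0115 + 0.0396 + 0.0008 + 0.0010 = 0.1290
Σp_1ᵢ² = 0.09² + 0.03² + 0.11² + 0.21² + 0.06² + 0.23² + 0.18² + 0.04² + 0.05² = 0.0081 + 0.0009 + 0.0121 + 0.0441 + 0.0036 + 0.0529 + 0.0324 + 0.0016 + 0.0025 = 0.1582
Σp_2ᵢ² = 0.11² + 0.22² + 0.13² + 0.21² + 0.02² + 0.05² + 0.22² + 0.02² + 0.02² = 0.0121 + 0.0484 + 0.0169 + 0.0441 + 0.0004 + 0.0025 + 0.0484 + 0.0004 + 0.0004 = 0.1736
O = 0.1290 / √(0.1582 × 0.1736) = 0.1290 / 0.16572 = 0.7784

0.78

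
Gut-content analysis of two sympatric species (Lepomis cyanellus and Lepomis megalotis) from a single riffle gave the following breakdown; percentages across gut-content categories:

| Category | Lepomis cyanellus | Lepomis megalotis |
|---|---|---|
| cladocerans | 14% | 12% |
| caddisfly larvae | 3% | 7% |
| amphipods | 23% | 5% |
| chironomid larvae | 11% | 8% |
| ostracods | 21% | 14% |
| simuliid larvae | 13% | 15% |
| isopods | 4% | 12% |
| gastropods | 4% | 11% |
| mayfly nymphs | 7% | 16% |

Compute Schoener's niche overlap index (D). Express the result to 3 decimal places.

0.700

Convert percentages to proportions (divide by 100).
Σ|p₁ᵢ − p₂ᵢ| = 0.02 + 0.04 + 0.18 + 0.03 + 0.07 + 0.02 + 0.08 + 0.07 + 0.09 = 0.60
D = 1 − ½ × 0.60 = 1 − 0.300 = 0.70000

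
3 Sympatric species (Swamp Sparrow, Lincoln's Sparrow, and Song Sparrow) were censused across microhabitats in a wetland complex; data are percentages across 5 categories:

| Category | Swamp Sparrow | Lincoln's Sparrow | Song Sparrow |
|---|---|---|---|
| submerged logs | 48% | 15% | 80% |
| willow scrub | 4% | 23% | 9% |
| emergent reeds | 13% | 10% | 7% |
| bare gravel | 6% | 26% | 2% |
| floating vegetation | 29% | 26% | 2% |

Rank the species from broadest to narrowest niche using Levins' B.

Convert percentages to proportions (divide by 100).
Σp_Swamᵢ² = 0.48² + 0.04² + 0.13² + 0.06² + 0.29² = 0.2304 + 0.0016 + 0.0169 + 0.0036 + 0.0841 = 0.3366
B_Swam = 1 / 0.3366 = 2.9709
Σp_Lincᵢ² = 0.15² + 0.23² + 0.10² + 0.26² + 0.26² = 0.0225 + 0.0529 + 0.0100 + 0.0676 + 0.0676 = 0.2206
B_Linc = 1 / 0.2206 = 4.5331
Σp_Songᵢ² = 0.80² + 0.09² + 0.07² + 0.02² + 0.02² = 0.6400 + 0.0081 + 0.0049 + 0.0004 + 0.0004 = 0.6538
B_Song = 1 / 0.6538 = 1.5295
Ranking by B (broadest → narrowest): Lincoln's Sparrow (4.53) > Swamp Sparrow (2.97) > Song Sparrow (1.53)

Lincoln's Sparrow > Swamp Sparrow > Song Sparrow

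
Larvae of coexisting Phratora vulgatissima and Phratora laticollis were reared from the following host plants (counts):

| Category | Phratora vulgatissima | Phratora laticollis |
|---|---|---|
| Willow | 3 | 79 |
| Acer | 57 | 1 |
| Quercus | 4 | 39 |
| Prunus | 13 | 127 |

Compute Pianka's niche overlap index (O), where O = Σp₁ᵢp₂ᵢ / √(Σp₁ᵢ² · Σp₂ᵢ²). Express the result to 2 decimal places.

Proportions for Phratora vulgatissima (n=77): 3/77=0.0390, 57/77=0.7403, 4/77=0.0519, 13/77=0.1688
Proportions for Phratora laticollis (n=246): 79/246=0.3211, 1/246=0.0041, 39/246=0.1585, 127/246=0.5163
Σ p₁ᵢp₂ᵢ = 0.012523 + 0.003035 + 0.008226 + 0.087151 = 0.110935
Σp_1ᵢ² = 0.0390² + 0.7403² + 0.0519² + 0.1688² = 0.001521 + 0.548044 + 0.002694 + 0.028493 = 0.580752
Σp_2ᵢ² = 0.3211² + 0.0041² + 0.1585² + 0.5163² = 0.103105 + 0.000017 + 0.025122 + 0.266566 = 0.394810
O = 0.110935 / √(0.580752 × 0.394810) = 0.110935 / 0.4788389 = 0.2317

0.23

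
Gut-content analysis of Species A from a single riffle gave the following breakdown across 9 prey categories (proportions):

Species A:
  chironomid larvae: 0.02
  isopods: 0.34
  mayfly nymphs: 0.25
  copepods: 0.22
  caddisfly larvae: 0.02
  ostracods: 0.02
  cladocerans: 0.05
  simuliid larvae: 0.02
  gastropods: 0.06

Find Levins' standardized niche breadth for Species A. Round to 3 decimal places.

0.409

Σpᵢ² = 0.02² + 0.34² + 0.25² + 0.22² + 0.02² + 0.02² + 0.05² + 0.02² + 0.06² = 0.0004 + 0.1156 + 0.0625 + 0.0484 + 0.0004 + 0.0004 + 0.0025 + 0.0004 + 0.0036 = 0.2342
B = 1 / 0.2342 = 4.26985
Bₛ = (B − 1)/(n − 1) = (4.26985 − 1)/(9 − 1) = 3.26985/8 = 0.40873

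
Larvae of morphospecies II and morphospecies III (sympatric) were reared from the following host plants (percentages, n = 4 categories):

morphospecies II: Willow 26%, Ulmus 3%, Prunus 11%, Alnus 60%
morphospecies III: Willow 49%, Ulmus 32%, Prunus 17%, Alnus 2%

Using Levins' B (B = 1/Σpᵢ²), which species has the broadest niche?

morphospecies III

Convert percentages to proportions (divide by 100).
Σp_IIᵢ² = 0.26² + 0.03² + 0.11² + 0.60² = 0.0676 + 0.0009 + 0.0121 + 0.3600 = 0.4406
B_II = 1 / 0.4406 = 2.2696
Σp_IIIᵢ² = 0.49² + 0.32² + 0.17² + 0.02² = 0.2401 + 0.1024 + 0.0289 + 0.0004 = 0.3718
B_III = 1 / 0.3718 = 2.6896
Highest B → broadest niche (most generalist): morphospecies III (B = 2.69).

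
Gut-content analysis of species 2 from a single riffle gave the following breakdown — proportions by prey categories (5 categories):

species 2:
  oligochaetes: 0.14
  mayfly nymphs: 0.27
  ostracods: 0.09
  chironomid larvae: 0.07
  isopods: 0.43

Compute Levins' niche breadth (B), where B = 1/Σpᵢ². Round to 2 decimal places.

Σpᵢ² = 0.14² + 0.27² + 0.09² + 0.07² + 0.43² = 0.0196 + 0.0729 + 0.0081 + 0.0049 + 0.1849 = 0.2904
B = 1 / 0.2904 = 3.4435

3.44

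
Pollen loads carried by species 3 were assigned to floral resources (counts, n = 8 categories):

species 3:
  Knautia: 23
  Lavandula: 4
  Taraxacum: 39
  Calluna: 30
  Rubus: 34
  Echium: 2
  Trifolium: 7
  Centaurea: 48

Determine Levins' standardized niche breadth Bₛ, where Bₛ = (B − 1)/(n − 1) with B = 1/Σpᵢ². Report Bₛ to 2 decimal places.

0.63

Proportions for species 3 (n=187): 23/187=0.1230, 4/187=0.0214, 39/187=0.2086, 30/187=0.1604, 34/187=0.1818, 2/187=0.0107, 7/187=0.0374, 48/187=0.2567
Σpᵢ² = 0.1230² + 0.0214² + 0.2086² + 0.1604² + 0.1818² + 0.0107² + 0.0374² + 0.2567² = 0.015129 + 0.000458 + 0.043514 + 0.025728 + 0.033051 + 0.000114 + 0.001399 + 0.065895 = 0.185288
B = 1 / 0.185288 = 5.3970
Bₛ = (B − 1)/(n − 1) = (5.3970 − 1)/(8 − 1) = 4.3970/7 = 0.6281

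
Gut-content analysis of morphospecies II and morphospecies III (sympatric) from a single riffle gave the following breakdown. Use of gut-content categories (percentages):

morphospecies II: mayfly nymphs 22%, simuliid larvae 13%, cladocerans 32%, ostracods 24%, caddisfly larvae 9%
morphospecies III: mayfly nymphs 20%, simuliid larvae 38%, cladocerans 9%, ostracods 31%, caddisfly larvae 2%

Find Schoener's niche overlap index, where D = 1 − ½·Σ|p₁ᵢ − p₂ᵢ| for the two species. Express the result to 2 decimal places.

Convert percentages to proportions (divide by 100).
Σ|p₁ᵢ − p₂ᵢ| = 0.02 + 0.25 + 0.23 + 0.07 + 0.07 = 0.64
D = 1 − ½ × 0.64 = 1 − 0.320 = 0.6800

0.68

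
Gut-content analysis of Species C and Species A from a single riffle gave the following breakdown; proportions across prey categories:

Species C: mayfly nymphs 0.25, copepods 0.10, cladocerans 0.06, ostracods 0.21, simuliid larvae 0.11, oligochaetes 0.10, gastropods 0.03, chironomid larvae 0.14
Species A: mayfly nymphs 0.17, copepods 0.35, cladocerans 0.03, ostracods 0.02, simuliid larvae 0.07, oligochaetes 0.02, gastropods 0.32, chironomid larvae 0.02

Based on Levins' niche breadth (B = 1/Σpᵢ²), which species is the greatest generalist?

Species C

Σp_Cᵢ² = 0.25² + 0.10² + 0.06² + 0.21² + 0.11² + 0.10² + 0.03² + 0.14² = 0.0625 + 0.0100 + 0.0036 + 0.0441 + 0.0121 + 0.0100 + 0.0009 + 0.0196 = 0.1628
B_C = 1 / 0.1628 = 6.1425
Σp_Aᵢ² = 0.17² + 0.35² + 0.03² + 0.02² + 0.07² + 0.02² + 0.32² + 0.02² = 0.0289 + 0.1225 + 0.0009 + 0.0004 + 0.0049 + 0.0004 + 0.1024 + 0.0004 = 0.2608
B_A = 1 / 0.2608 = 3.8344
Highest B → broadest niche (most generalist): Species C (B = 6.14).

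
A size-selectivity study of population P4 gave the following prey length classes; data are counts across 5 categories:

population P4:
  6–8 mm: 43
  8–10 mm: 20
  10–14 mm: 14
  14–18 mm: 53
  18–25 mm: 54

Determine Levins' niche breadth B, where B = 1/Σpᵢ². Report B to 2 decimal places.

4.14

Proportions for population P4 (n=184): 43/184=0.2337, 20/184=0.1087, 14/184=0.0761, 53/184=0.2880, 54/184=0.2935
Σpᵢ² = 0.2337² + 0.1087² + 0.0761² + 0.2880² + 0.2935² = 0.054616 + 0.011816 + 0.005791 + 0.082944 + 0.086142 = 0.241309
B = 1 / 0.241309 = 4.1441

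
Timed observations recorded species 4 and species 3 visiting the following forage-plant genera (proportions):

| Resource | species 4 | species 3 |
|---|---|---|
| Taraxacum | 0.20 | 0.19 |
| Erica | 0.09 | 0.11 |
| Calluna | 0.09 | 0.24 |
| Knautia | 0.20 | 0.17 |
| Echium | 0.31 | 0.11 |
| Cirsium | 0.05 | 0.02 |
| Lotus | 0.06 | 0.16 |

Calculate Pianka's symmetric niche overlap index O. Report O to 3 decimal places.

0.800

Σ p₁ᵢp₂ᵢ = 0.0380 + 0.0099 + 0.0216 + 0.0340 + 0.0341 + 0.0010 + 0.0096 = 0.1482
Σp_1ᵢ² = 0.20² + 0.09² + 0.09² + 0.20² + 0.31² + 0.05² + 0.06² = 0.0400 + 0.0081 + 0.0081 + 0.0400 + 0.0961 + 0.0025 + 0.0036 = 0.1984
Σp_2ᵢ² = 0.19² + 0.11² + 0.24² + 0.17² + 0.11² + 0.02² + 0.16² = 0.0361 + 0.0121 + 0.0576 + 0.0289 + 0.0121 + 0.0004 + 0.0256 = 0.1728
O = 0.1482 / √(0.1984 × 0.1728) = 0.1482 / 0.185158 = 0.80040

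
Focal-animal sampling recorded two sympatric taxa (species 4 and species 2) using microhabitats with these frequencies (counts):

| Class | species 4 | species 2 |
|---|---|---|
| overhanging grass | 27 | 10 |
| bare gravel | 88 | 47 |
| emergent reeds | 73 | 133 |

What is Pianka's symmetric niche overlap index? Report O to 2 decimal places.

0.85

Proportions for species 4 (n=188): 27/188=0.1436, 88/188=0.4681, 73/188=0.3883
Proportions for species 2 (n=190): 10/190=0.0526, 47/190=0.2474, 133/190=0.7000
Σ p₁ᵢp₂ᵢ = 0.007553 + 0.115808 + 0.271810 = 0.395171
Σp_1ᵢ² = 0.1436² + 0.4681² + 0.3883² = 0.020621 + 0.219118 + 0.150777 = 0.390516
Σp_2ᵢ² = 0.0526² + 0.2474² + 0.7000² = 0.002767 + 0.061207 + 0.490000 = 0.553974
O = 0.395171 / √(0.390516 × 0.553974) = 0.395171 / 0.4651190 = 0.8496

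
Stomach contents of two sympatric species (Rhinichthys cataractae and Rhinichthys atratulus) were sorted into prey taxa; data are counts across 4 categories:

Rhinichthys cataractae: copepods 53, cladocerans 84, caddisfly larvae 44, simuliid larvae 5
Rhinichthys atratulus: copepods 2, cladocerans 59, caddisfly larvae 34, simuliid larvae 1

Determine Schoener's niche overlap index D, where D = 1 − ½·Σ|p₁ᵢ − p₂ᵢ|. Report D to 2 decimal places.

Proportions for Rhinichthys cataractae (n=186): 53/186=0.2849, 84/186=0.4516, 44/186=0.2366, 5/186=0.0269
Proportions for Rhinichthys atratulus (n=96): 2/96=0.0208, 59/96=0.6146, 34/96=0.3542, 1/96=0.0104
Σ|p₁ᵢ − p₂ᵢ| = 0.2641 + 0.1630 + 0.1176 + 0.0165 = 0.5612
D = 1 − ½ × 0.5612 = 1 − 0.28060 = 0.71940

0.72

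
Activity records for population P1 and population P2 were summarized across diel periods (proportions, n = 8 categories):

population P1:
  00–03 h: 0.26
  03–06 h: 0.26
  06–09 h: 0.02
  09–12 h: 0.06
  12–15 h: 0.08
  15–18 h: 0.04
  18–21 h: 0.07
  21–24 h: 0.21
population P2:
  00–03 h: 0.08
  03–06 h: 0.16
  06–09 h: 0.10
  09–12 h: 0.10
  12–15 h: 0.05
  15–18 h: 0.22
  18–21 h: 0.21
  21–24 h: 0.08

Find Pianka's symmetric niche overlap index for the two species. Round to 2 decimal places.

Σ p₁ᵢp₂ᵢ = 0.0208 + 0.0416 + 0.0020 + 0.0060 + 0.0040 + 0.0088 + 0.0147 + 0.0168 = 0.1147
Σp_1ᵢ² = 0.26² + 0.26² + 0.02² + 0.06² + 0.08² + 0.04² + 0.07² + 0.21² = 0.0676 + 0.0676 + 0.0004 + 0.0036 + 0.0064 + 0.0016 + 0.0049 + 0.0441 = 0.1962
Σp_2ᵢ² = 0.08² + 0.16² + 0.10² + 0.10² + 0.05² + 0.22² + 0.21² + 0.08² = 0.0064 + 0.0256 + 0.0100 + 0.0100 + 0.0025 + 0.0484 + 0.0441 + 0.0064 = 0.1534
O = 0.1147 / √(0.1962 × 0.1534) = 0.1147 / 0.17349 = 0.6611

0.66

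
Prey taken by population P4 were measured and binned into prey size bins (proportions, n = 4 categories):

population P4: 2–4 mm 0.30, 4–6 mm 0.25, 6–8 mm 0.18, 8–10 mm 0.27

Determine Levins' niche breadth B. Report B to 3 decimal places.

Σpᵢ² = 0.30² + 0.25² + 0.18² + 0.27² = 0.0900 + 0.0625 + 0.0324 + 0.0729 = 0.2578
B = 1 / 0.2578 = 3.87898

3.879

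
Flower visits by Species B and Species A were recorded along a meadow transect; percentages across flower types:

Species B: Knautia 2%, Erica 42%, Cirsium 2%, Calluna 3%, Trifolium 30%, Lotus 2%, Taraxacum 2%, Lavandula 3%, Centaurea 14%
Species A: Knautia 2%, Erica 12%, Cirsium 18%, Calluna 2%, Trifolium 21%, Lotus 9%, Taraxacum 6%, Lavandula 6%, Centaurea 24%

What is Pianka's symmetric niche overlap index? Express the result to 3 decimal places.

0.717

Convert percentages to proportions (divide by 100).
Σ p₁ᵢp₂ᵢ = 0.0004 + 0.0504 + 0.0036 + 0.0006 + 0.0630 + 0.0018 + 0.0012 + 0.0018 + 0.0336 = 0.1564
Σp_1ᵢ² = 0.02² + 0.42² + 0.02² + 0.03² + 0.30² + 0.02² + 0.02² + 0.03² + 0.14² = 0.0004 + 0.1764 + 0.0004 + 0.0009 + 0.0900 + 0.0004 + 0.0004 + 0.0009 + 0.0196 = 0.2894
Σp_2ᵢ² = 0.02² + 0.12² + 0.18² + 0.02² + 0.21² + 0.09² + 0.06² + 0.06² + 0.24² = 0.0004 + 0.0144 + 0.0324 + 0.0004 + 0.0441 + 0.0081 + 0.0036 + 0.0036 + 0.0576 = 0.1646
O = 0.1564 / √(0.2894 × 0.1646) = 0.1564 / 0.218255 = 0.71659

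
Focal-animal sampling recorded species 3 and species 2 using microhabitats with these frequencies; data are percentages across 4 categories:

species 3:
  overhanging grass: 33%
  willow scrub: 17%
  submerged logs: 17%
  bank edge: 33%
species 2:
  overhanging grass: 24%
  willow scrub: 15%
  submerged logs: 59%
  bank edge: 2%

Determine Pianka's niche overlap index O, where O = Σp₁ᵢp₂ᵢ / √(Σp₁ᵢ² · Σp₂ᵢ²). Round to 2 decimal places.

0.62

Convert percentages to proportions (divide by 100).
Σ p₁ᵢp₂ᵢ = 0.0792 + 0.0255 + 0.1003 + 0.0066 = 0.2116
Σp_1ᵢ² = 0.33² + 0.17² + 0.17² + 0.33² = 0.1089 + 0.0289 + 0.0289 + 0.1089 = 0.2756
Σp_2ᵢ² = 0.24² + 0.15² + 0.59² + 0.02² = 0.0576 + 0.0225 + 0.3481 + 0.0004 = 0.4286
O = 0.2116 / √(0.2756 × 0.4286) = 0.2116 / 0.34369 = 0.6157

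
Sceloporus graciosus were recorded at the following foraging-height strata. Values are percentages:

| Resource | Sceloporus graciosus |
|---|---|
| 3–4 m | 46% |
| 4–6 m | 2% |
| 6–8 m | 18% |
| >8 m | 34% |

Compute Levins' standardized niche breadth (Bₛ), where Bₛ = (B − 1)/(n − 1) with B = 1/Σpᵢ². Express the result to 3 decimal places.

0.593

Convert percentages to proportions (divide by 100).
Σpᵢ² = 0.46² + 0.02² + 0.18² + 0.34² = 0.2116 + 0.0004 + 0.0324 + 0.1156 = 0.3600
B = 1 / 0.3600 = 2.77778
Bₛ = (B − 1)/(n − 1) = (2.77778 − 1)/(4 − 1) = 1.77778/3 = 0.59259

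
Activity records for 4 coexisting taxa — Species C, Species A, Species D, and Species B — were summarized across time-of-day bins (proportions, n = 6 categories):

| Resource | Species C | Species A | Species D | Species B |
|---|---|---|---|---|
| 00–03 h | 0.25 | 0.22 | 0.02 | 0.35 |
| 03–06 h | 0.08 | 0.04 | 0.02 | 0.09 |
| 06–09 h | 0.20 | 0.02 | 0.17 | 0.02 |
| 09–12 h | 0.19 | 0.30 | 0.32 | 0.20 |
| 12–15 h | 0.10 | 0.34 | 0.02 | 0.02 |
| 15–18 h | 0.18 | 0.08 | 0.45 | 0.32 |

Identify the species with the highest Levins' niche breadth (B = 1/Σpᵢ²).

Σp_Cᵢ² = 0.25² + 0.08² + 0.20² + 0.19² + 0.10² + 0.18² = 0.0625 + 0.0064 + 0.0400 + 0.0361 + 0.0100 + 0.0324 = 0.1874
B_C = 1 / 0.1874 = 5.3362
Σp_Aᵢ² = 0.22² + 0.04² + 0.02² + 0.30² + 0.34² + 0.08² = 0.0484 + 0.0016 + 0.0004 + 0.0900 + 0.1156 + 0.0064 = 0.2624
B_A = 1 / 0.2624 = 3.8110
Σp_Dᵢ² = 0.02² + 0.02² + 0.17² + 0.32² + 0.02² + 0.45² = 0.0004 + 0.0004 + 0.0289 + 0.1024 + 0.0004 + 0.2025 = 0.3350
B_D = 1 / 0.3350 = 2.9851
Σp_Bᵢ² = 0.35² + 0.09² + 0.02² + 0.20² + 0.02² + 0.32² = 0.1225 + 0.0081 + 0.0004 + 0.0400 + 0.0004 + 0.1024 = 0.2738
B_B = 1 / 0.2738 = 3.6523
Highest B → broadest niche (most generalist): Species C (B = 5.34).

Species C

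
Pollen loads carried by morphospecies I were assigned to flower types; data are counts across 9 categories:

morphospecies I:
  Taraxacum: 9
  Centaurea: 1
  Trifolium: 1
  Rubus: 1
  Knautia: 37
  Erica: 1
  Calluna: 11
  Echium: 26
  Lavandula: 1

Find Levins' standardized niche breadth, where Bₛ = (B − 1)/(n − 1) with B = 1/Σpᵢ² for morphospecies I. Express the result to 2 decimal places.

Proportions for morphospecies I (n=88): 9/88=0.1023, 1/88=0.0114, 1/88=0.0114, 1/88=0.0114, 37/88=0.4205, 1/88=0.0114, 11/88=0.1250, 26/88=0.2955, 1/88=0.0114
Σpᵢ² = 0.1023² + 0.0114² + 0.0114² + 0.0114² + 0.4205² + 0.0114² + 0.1250² + 0.2955² + 0.0114² = 0.010465 + 0.000130 + 0.000130 + 0.000130 + 0.176820 + 0.000130 + 0.015625 + 0.087320 + 0.000130 = 0.290880
B = 1 / 0.290880 = 3.4378
Bₛ = (B − 1)/(n − 1) = (3.4378 − 1)/(9 − 1) = 2.4378/8 = 0.3047

0.30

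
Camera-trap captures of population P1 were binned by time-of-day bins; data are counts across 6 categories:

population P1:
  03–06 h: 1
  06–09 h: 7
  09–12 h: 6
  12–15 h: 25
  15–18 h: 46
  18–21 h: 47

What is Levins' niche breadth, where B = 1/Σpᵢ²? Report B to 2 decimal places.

Proportions for population P1 (n=132): 1/132=0.0076, 7/132=0.0530, 6/132=0.0455, 25/132=0.1894, 46/132=0.3485, 47/132=0.3561
Σpᵢ² = 0.0076² + 0.0530² + 0.0455² + 0.1894² + 0.3485² + 0.3561² = 0.000058 + 0.002809 + 0.002070 + 0.035872 + 0.121452 + 0.126807 = 0.289068
B = 1 / 0.289068 = 3.4594

3.46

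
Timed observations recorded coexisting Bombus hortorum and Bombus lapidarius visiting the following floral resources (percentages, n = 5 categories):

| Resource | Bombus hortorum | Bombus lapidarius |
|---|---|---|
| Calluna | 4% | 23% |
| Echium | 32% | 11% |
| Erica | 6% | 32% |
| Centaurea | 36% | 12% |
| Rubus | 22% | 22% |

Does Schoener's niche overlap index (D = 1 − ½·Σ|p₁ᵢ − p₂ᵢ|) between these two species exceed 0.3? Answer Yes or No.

Yes

Convert percentages to proportions (divide by 100).
Σ|p₁ᵢ − p₂ᵢ| = 0.19 + 0.21 + 0.26 + 0.24 + 0.00 = 0.90
D = 1 − ½ × 0.90 = 1 − 0.450 = 0.5500
D = 0.5500 > 0.3 → Yes.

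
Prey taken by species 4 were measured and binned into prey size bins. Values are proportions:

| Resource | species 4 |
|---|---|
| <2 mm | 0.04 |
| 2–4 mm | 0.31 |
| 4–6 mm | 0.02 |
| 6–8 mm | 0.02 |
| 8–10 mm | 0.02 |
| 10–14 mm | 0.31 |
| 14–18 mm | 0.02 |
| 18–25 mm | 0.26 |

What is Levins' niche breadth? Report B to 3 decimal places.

3.802

Σpᵢ² = 0.04² + 0.31² + 0.02² + 0.02² + 0.02² + 0.31² + 0.02² + 0.26² = 0.0016 + 0.0961 + 0.0004 + 0.0004 + 0.0004 + 0.0961 + 0.0004 + 0.0676 = 0.2630
B = 1 / 0.2630 = 3.80228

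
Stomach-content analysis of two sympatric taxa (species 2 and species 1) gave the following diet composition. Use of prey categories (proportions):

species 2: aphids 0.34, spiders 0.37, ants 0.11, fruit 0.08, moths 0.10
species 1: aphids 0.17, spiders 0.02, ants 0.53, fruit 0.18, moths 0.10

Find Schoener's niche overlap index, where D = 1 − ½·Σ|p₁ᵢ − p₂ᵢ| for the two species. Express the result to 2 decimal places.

0.48

Σ|p₁ᵢ − p₂ᵢ| = 0.17 + 0.35 + 0.42 + 0.10 + 0.00 = 1.04
D = 1 − ½ × 1.04 = 1 − 0.520 = 0.4800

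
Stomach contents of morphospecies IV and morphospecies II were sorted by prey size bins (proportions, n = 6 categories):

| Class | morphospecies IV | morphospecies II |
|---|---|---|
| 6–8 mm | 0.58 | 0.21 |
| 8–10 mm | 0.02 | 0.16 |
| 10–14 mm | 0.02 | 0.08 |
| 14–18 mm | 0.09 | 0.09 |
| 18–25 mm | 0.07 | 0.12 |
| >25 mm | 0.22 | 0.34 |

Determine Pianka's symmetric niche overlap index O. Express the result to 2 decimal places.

0.75

Σ p₁ᵢp₂ᵢ = 0.1218 + 0.0032 + 0.0016 + 0.0081 + 0.0084 + 0.0748 = 0.2179
Σp_1ᵢ² = 0.58² + 0.02² + 0.02² + 0.09² + 0.07² + 0.22² = 0.3364 + 0.0004 + 0.0004 + 0.0081 + 0.0049 + 0.0484 = 0.3986
Σp_2ᵢ² = 0.21² + 0.16² + 0.08² + 0.09² + 0.12² + 0.34² = 0.0441 + 0.0256 + 0.0064 + 0.0081 + 0.0144 + 0.1156 = 0.2142
O = 0.2179 / √(0.3986 × 0.2142) = 0.2179 / 0.29220 = 0.7457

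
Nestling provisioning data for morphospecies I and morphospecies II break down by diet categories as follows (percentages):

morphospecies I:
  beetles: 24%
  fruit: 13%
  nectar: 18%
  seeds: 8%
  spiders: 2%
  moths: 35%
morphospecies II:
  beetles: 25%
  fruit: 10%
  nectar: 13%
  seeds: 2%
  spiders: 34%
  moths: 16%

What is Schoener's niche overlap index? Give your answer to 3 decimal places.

0.670

Convert percentages to proportions (divide by 100).
Σ|p₁ᵢ − p₂ᵢ| = 0.01 + 0.03 + 0.05 + 0.06 + 0.32 + 0.19 = 0.66
D = 1 − ½ × 0.66 = 1 − 0.330 = 0.67000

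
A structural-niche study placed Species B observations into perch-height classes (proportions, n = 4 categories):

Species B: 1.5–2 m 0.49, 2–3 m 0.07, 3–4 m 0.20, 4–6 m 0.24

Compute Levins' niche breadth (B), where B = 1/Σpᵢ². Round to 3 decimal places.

2.919

Σpᵢ² = 0.49² + 0.07² + 0.20² + 0.24² = 0.2401 + 0.0049 + 0.0400 + 0.0576 = 0.3426
B = 1 / 0.3426 = 2.91886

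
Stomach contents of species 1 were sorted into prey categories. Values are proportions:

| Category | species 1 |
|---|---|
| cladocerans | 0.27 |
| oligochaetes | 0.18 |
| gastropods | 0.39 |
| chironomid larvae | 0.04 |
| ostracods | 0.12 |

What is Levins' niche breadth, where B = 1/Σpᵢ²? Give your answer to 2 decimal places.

Σpᵢ² = 0.27² + 0.18² + 0.39² + 0.04² + 0.12² = 0.0729 + 0.0324 + 0.1521 + 0.0016 + 0.0144 = 0.2734
B = 1 / 0.2734 = 3.6576

3.66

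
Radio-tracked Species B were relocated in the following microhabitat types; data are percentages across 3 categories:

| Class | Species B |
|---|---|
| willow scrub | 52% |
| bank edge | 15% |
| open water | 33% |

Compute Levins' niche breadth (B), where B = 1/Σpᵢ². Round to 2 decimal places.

2.49

Convert percentages to proportions (divide by 100).
Σpᵢ² = 0.52² + 0.15² + 0.33² = 0.2704 + 0.0225 + 0.1089 = 0.4018
B = 1 / 0.4018 = 2.4888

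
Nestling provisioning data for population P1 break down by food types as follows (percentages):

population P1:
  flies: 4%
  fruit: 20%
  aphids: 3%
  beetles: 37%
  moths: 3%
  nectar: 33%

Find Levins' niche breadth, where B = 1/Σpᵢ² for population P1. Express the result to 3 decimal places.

Convert percentages to proportions (divide by 100).
Σpᵢ² = 0.04² + 0.20² + 0.03² + 0.37² + 0.03² + 0.33² = 0.0016 + 0.0400 + 0.0009 + 0.1369 + 0.0009 + 0.1089 = 0.2892
B = 1 / 0.2892 = 3.45781

3.458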